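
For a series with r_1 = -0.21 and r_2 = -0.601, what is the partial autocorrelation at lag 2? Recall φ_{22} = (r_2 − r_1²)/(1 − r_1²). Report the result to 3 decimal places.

-0.675

φ_{22} = (r_2 − r_1²) / (1 − r_1²)
r_1² = (-0.21)² = 0.0441
Numerator = -0.601 − 0.0441 = -0.6451; denominator = 1 − 0.0441 = 0.9559
φ_{22} = -0.6451 / 0.9559 = -0.675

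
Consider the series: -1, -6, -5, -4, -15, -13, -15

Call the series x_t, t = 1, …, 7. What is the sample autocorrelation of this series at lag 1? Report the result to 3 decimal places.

Mean x̄ = (-1 − 6 − 5 − 4 − 15 − 13 − 15)/7 = -8.4286
Deviations from mean: 7.4286, 2.4286, 3.4286, 4.4286, -6.5714, -4.5714, -6.5714
Numerator Σ_{t=1}^{6}(x_t−x̄)(x_{t+1}−x̄) = 72.5306
Denominator Σ(x_t−x̄)² = 199.7143
r_1 = 72.5306 / 199.7143 = 0.363

0.363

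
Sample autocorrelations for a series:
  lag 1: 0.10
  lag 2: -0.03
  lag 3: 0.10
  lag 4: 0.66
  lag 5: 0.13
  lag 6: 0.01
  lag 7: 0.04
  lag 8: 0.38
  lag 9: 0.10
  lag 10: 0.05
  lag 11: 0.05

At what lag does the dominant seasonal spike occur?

The largest autocorrelation is r_4 = 0.66, with a weaker echo at lag 8 (0.38); the remaining lags stay at or below 0.13.
The dominant spike at lag 4 indicates a seasonal period of 4.

4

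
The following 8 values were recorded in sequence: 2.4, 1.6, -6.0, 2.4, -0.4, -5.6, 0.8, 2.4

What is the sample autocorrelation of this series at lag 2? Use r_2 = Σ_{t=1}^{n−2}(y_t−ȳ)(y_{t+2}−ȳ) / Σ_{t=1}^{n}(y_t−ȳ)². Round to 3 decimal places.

-0.440

Mean ȳ = (2.4 + 1.6 − 6.0 + 2.4 − 0.4 − 5.6 + 0.8 + 2.4)/8 = -0.3000
Deviations from mean: 2.7000, 1.9000, -5.7000, 2.7000, -0.1000, -5.3000, 1.1000, 2.7000
Σ(y_t−ȳ)(y_{t+2}−ȳ) = (-15.3900) + (5.1300) + (0.5700) + (-14.3100) + (-0.1100) + (-14.3100) = -38.4200
Denominator Σ(y_t−ȳ)² = 87.2800
r_2 = -38.4200 / 87.2800 = -0.440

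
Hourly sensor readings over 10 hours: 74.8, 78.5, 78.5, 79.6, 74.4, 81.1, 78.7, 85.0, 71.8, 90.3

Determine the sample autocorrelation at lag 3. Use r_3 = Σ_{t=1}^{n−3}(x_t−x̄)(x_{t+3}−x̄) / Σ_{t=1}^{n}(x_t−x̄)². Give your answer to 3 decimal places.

Mean x̄ = (74.8 + 78.5 + 78.5 + 79.6 + 74.4 + 81.1 + 78.7 + 85.0 + 71.8 + 90.3)/10 = 79.2700
Σ(x_t−x̄)(x_{t+3}−x̄) = (-1.4751) + (3.7499) + (-1.4091) + (-0.1881) + (-27.9051) + (-13.6701) + (-6.2871) = -47.1847
Denominator Σ(x_t−x̄)² = 258.9610
r_3 = -47.1847 / 258.9610 = -0.182

-0.182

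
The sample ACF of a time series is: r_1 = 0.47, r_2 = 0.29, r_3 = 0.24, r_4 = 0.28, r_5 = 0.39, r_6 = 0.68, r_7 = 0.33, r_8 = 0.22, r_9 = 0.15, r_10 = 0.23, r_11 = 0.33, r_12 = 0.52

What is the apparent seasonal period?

6

The largest autocorrelation is r_6 = 0.68, with a weaker echo at lag 12 (0.52); the remaining lags stay at or below 0.47. The elevated value at lag 1 (0.47), dropping to 0.29 at lag 2, reflects decaying short-term dependence rather than seasonality.
The dominant spike at lag 6 indicates a seasonal period of 6.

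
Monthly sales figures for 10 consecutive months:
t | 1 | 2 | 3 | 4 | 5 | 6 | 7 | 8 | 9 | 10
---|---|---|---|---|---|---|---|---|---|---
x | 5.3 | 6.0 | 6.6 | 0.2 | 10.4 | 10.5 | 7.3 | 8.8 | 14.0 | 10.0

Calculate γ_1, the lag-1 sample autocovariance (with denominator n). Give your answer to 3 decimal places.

Mean x̄ = (5.3 + 6.0 + 6.6 + 0.2 + 10.4 + 10.5 + 7.3 + 8.8 + 14.0 + 10.0)/10 = 7.9100
Σ_{t=1}^{9}(x_t−x̄)(x_{t+1}−x̄) = 20.8639
γ_1 = 20.8639 / 10 = 2.086

2.086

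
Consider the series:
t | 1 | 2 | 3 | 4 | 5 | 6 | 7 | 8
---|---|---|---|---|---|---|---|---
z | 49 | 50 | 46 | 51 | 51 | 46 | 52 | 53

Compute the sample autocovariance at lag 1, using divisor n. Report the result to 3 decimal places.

-1.258

Mean z̄ = (49 + 50 + 46 + 51 + 51 + 46 + 52 + 53)/8 = 49.7500
Deviations: -0.7500, 0.2500, -3.7500, 1.2500, 1.2500, -3.7500, 2.2500, 3.2500
Σ_{t=1}^{7}(z_t−z̄)(z_{t+1}−z̄) = -10.0625
γ_1 = -10.0625 / 8 = -1.258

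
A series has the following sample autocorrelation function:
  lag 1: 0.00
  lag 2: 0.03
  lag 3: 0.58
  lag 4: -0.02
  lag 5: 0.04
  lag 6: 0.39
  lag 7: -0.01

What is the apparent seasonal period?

3

The largest autocorrelation is r_3 = 0.58, with a weaker echo at lag 6 (0.39); the remaining lags stay at or below 0.04.
The dominant spike at lag 3 indicates a seasonal period of 3.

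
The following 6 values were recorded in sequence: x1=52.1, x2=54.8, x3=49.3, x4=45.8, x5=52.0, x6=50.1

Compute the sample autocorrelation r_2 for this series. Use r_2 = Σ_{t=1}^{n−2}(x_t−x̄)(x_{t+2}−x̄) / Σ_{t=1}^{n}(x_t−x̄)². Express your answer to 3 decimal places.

Mean x̄ = (52.1 + 54.8 + 49.3 + 45.8 + 52.0 + 50.1)/6 = 50.6833
Deviations from mean: 1.4167, 4.1167, -1.3833, -4.8833, 1.3167, -0.5833
Σ(x_t−x̄)(x_{t+2}−x̄) = (-1.9597) + (-20.1031) + (-1.8214) + (2.8486) = -21.0356
Denominator Σ(x_t−x̄)² = 46.7883
r_2 = -21.0356 / 46.7883 = -0.450

-0.450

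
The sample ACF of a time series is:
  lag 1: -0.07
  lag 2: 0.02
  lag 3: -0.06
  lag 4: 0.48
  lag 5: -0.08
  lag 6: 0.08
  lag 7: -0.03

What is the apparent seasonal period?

4

The largest autocorrelation is r_4 = 0.48; the remaining lags stay at or below 0.08.
The dominant spike at lag 4 indicates a seasonal period of 4.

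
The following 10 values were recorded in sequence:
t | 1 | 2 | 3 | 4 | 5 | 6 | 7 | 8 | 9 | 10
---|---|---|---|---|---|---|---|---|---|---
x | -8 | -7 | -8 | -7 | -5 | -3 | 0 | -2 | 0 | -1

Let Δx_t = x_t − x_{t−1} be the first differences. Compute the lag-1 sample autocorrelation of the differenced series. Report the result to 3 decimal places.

First differences Δx: 1, -1, 1, 2, 2, 3, -2, 2, -1
Mean of differences = 0.7778
Numerator Σ(Δx_t−Δx̄)(Δx_{t+1}−Δx̄) = -8.0494
Denominator Σ(Δx_t−Δx̄)² = 23.5556
r_1(Δx) = -8.0494 / 23.5556 = -0.342

-0.342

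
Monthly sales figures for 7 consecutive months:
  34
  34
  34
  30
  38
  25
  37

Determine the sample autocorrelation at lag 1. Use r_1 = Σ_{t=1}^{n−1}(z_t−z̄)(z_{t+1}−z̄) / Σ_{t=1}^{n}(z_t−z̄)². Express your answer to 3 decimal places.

-0.748

Mean z̄ = (34 + 34 + 34 + 30 + 38 + 25 + 37)/7 = 33.1429
Deviations from mean: 0.8571, 0.8571, 0.8571, -3.1429, 4.8571, -8.1429, 3.8571
Numerator Σ_{t=1}^{6}(z_t−z̄)(z_{t+1}−z̄) = -87.4490
Denominator Σ(z_t−z̄)² = 116.8571
r_1 = -87.4490 / 116.8571 = -0.748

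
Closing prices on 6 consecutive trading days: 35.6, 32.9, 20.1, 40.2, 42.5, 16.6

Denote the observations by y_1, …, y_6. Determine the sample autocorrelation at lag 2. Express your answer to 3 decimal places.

-0.512

Mean ȳ = (35.6 + 32.9 + 20.1 + 40.2 + 42.5 + 16.6)/6 = 31.3167
Deviations from mean: 4.2833, 1.5833, -11.2167, 8.8833, 11.1833, -14.7167
Σ(y_t−ȳ)(y_{t+2}−ȳ) = (-48.0447) + (14.0653) + (-125.4397) + (-130.7331) = -290.1522
Denominator Σ(y_t−ȳ)² = 567.2283
r_2 = -290.1522 / 567.2283 = -0.512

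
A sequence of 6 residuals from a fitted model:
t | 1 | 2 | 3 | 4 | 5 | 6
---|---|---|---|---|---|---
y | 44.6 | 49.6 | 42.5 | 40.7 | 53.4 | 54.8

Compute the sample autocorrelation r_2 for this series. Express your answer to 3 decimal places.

-0.452

Mean ȳ = (44.6 + 49.6 + 42.5 + 40.7 + 53.4 + 54.8)/6 = 47.6000
Σ(y_t−ȳ)(y_{t+2}−ȳ) = (15.3000) + (-13.8000) + (-29.5800) + (-49.6800) = -77.7600
Denominator Σ(y_t−ȳ)² = 172.1000
r_2 = -77.7600 / 172.1000 = -0.452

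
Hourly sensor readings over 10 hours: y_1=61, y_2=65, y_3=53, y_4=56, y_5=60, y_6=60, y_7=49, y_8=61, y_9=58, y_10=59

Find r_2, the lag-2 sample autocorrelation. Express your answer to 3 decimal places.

-0.271

Mean ȳ = (61 + 65 + 53 + 56 + 60 + 60 + 49 + 61 + 58 + 59)/10 = 58.2000
Numerator Σ_{t=1}^{8}(y_t−ȳ)(y_{t+2}−ȳ) = -50.2800
Denominator Σ(y_t−ȳ)² = 185.6000
r_2 = -50.2800 / 185.6000 = -0.271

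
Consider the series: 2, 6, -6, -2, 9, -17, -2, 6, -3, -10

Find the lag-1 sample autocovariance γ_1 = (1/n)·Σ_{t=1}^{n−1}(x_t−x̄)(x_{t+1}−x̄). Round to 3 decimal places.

-16.719

Mean x̄ = (2 + 6 − 6 − 2 + 9 − 17 − 2 + 6 − 3 − 10)/10 = -1.7000
Σ_{t=1}^{9}(x_t−x̄)(x_{t+1}−x̄) = -167.1900
γ_1 = -167.1900 / 10 = -16.719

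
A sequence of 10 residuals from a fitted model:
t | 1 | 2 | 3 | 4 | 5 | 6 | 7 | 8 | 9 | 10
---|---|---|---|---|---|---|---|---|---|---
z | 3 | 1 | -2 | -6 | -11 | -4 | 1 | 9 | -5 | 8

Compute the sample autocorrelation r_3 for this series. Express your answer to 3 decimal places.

-0.313

Mean z̄ = (3 + 1 − 2 − 6 − 11 − 4 + 1 + 9 − 5 + 8)/10 = -0.6000
Σ(z_t−z̄)(z_{t+3}−z̄) = (-19.4400) + (-16.6400) + (4.7600) + (-8.6400) + (-99.8400) + (14.9600) + (13.7600) = -111.0800
Denominator Σ(z_t−z̄)² = 354.4000
r_3 = -111.0800 / 354.4000 = -0.313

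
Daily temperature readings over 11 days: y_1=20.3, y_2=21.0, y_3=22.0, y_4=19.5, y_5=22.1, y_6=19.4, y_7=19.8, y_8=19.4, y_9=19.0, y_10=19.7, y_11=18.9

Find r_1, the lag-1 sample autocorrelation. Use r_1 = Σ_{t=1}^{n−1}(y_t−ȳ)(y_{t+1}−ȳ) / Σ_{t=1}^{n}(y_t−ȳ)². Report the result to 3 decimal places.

0.020

Mean ȳ = (20.3 + 21.0 + 22.0 + 19.5 + 22.1 + 19.4 + 19.8 + 19.4 + 19.0 + 19.7 + 18.9)/11 = 20.1000
Numerator Σ_{t=1}^{10}(y_t−ȳ)(y_{t+1}−ȳ) = 0.2600
Denominator Σ(y_t−ȳ)² = 12.7000
r_1 = 0.2600 / 12.7000 = 0.020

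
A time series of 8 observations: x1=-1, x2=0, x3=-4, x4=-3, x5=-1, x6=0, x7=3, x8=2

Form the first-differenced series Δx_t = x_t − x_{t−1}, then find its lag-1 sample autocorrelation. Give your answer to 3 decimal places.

-0.172

First differences Δx: 1, -4, 1, 2, 1, 3, -1
Mean of differences = 0.4286
Numerator Σ(Δx_t−Δx̄)(Δx_{t+1}−Δx̄) = -5.4694
Denominator Σ(Δx_t−Δx̄)² = 31.7143
r_1(Δx) = -5.4694 / 31.7143 = -0.172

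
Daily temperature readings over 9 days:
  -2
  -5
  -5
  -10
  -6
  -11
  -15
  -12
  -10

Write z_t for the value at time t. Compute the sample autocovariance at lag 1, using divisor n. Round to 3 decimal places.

7.139

Mean z̄ = (-2 − 5 − 5 − 10 − 6 − 11 − 15 − 12 − 10)/9 = -8.4444
Σ_{t=1}^{8}(z_t−z̄)(z_{t+1}−z̄) = 64.2469
γ_1 = 64.2469 / 9 = 7.139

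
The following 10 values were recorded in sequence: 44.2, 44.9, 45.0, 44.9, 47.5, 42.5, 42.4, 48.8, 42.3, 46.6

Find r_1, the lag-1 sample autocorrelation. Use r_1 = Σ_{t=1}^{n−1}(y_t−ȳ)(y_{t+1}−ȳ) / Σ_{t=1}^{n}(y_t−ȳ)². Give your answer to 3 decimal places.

Mean ȳ = (44.2 + 44.9 + 45.0 + 44.9 + 47.5 + 42.5 + 42.4 + 48.8 + 42.3 + 46.6)/10 = 44.9100
Numerator Σ_{t=1}^{9}(y_t−ȳ)(y_{t+1}−ȳ) = -24.5411
Denominator Σ(y_t−ȳ)² = 44.1290
r_1 = -24.5411 / 44.1290 = -0.556

-0.556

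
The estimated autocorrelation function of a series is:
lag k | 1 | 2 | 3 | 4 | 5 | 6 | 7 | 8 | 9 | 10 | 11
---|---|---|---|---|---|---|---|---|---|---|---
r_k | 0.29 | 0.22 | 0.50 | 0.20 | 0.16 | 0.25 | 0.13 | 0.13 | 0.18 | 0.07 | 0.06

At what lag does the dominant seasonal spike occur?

The largest autocorrelation is r_3 = 0.50; the remaining lags stay at or below 0.29. The elevated value at lag 1 (0.29), dropping to 0.22 at lag 2, reflects decaying short-term dependence rather than seasonality.
The dominant spike at lag 3 indicates a seasonal period of 3.

3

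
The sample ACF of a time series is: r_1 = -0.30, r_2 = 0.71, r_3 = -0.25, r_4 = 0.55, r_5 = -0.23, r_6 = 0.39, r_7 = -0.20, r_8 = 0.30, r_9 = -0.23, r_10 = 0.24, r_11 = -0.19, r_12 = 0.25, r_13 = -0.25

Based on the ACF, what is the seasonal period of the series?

The largest autocorrelation is r_2 = 0.71, with weaker echoes at lags 4 (0.55), 6 (0.39), 8 (0.30), 10 (0.24) and 12 (0.25); the remaining lags stay at or below -0.19.
The dominant spike at lag 2 indicates a seasonal period of 2.

2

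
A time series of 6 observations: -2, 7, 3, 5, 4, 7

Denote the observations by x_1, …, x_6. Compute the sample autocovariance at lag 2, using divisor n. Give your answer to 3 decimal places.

Mean x̄ = (-2 + 7 + 3 + 5 + 4 + 7)/6 = 4.0000
Σ_{t=1}^{4}(x_t−x̄)(x_{t+2}−x̄) = 12.0000
γ_2 = 12.0000 / 6 = 2.000

2.000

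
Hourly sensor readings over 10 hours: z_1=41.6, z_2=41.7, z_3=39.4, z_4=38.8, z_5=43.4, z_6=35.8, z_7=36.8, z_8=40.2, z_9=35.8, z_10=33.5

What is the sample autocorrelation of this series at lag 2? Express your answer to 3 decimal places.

-0.114

Mean z̄ = (41.6 + 41.7 + 39.4 + 38.8 + 43.4 + 35.8 + 36.8 + 40.2 + 35.8 + 33.5)/10 = 38.7000
Numerator Σ_{t=1}^{8}(z_t−z̄)(z_{t+2}−z̄) = -10.2400
Denominator Σ(z_t−z̄)² = 89.7200
r_2 = -10.2400 / 89.7200 = -0.114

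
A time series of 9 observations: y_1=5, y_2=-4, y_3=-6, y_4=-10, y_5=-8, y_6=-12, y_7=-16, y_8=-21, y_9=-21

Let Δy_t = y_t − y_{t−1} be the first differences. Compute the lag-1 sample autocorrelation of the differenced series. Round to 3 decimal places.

-0.256

First differences Δy: -9, -2, -4, 2, -4, -4, -5, 0
Mean of differences = -3.2500
Numerator Σ(Δy_t−Δȳ)(Δy_{t+1}−Δȳ) = -19.8125
Denominator Σ(Δy_t−Δȳ)² = 77.5000
r_1(Δy) = -19.8125 / 77.5000 = -0.256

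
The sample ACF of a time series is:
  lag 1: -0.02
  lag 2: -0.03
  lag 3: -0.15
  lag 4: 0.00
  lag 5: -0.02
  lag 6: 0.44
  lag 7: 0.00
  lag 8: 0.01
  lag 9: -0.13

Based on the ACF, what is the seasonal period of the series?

6

The largest autocorrelation is r_6 = 0.44; the remaining lags stay at or below 0.01.
The dominant spike at lag 6 indicates a seasonal period of 6.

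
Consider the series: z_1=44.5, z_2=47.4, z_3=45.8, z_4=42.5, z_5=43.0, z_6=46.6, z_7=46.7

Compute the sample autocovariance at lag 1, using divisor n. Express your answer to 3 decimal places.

Mean z̄ = (44.5 + 47.4 + 45.8 + 42.5 + 43.0 + 46.6 + 46.7)/7 = 45.2143
Σ_{t=1}^{6}(z_t−z̄)(z_{t+1}−z̄) = 3.1298
γ_1 = 3.1298 / 7 = 0.447

0.447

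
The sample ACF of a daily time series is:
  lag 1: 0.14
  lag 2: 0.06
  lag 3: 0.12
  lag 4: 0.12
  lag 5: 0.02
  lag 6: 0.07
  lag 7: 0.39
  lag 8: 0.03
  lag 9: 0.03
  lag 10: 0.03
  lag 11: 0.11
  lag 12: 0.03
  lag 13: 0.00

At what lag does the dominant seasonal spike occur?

7

The largest autocorrelation is r_7 = 0.39; the remaining lags stay at or below 0.14.
The dominant spike at lag 7 indicates a seasonal period of 7.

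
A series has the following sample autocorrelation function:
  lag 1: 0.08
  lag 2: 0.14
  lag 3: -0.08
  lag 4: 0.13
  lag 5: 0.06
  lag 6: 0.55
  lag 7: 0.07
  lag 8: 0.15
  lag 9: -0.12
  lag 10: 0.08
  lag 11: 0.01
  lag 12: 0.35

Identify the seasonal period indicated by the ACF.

6

The largest autocorrelation is r_6 = 0.55, with a weaker echo at lag 12 (0.35); the remaining lags stay at or below 0.15.
The dominant spike at lag 6 indicates a seasonal period of 6.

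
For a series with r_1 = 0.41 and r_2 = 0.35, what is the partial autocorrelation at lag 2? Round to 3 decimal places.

φ_{22} = (r_2 − r_1²) / (1 − r_1²)
r_1² = (0.41)² = 0.1681
Numerator = 0.35 − 0.1681 = 0.1819; denominator = 1 − 0.1681 = 0.8319
φ_{22} = 0.1819 / 0.8319 = 0.219

0.219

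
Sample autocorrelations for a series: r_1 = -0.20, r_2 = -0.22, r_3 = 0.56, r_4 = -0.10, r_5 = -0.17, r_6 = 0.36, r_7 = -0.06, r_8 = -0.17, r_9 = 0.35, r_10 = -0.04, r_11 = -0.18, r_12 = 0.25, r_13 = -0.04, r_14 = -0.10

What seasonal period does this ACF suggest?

The largest autocorrelation is r_3 = 0.56, with weaker echoes at lags 6 (0.36), 9 (0.35) and 12 (0.25); the remaining lags stay at or below -0.04.
The dominant spike at lag 3 indicates a seasonal period of 3.

3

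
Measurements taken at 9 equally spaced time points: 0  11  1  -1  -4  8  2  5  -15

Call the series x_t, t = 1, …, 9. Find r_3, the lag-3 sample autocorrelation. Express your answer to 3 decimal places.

Mean x̄ = (0 + 11 + 1 − 1 − 4 + 8 + 2 + 5 − 15)/9 = 0.7778
Numerator Σ_{t=1}^{6}(x_t−x̄)(x_{t+3}−x̄) = -182.1481
Denominator Σ(x_t−x̄)² = 451.5556
r_3 = -182.1481 / 451.5556 = -0.403

-0.403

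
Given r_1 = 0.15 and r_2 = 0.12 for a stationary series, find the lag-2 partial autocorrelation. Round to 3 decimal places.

φ_{22} = (r_2 − r_1²) / (1 − r_1²)
r_1² = (0.15)² = 0.0225
Numerator = 0.12 − 0.0225 = 0.0975; denominator = 1 − 0.0225 = 0.9775
φ_{22} = 0.0975 / 0.9775 = 0.100

0.100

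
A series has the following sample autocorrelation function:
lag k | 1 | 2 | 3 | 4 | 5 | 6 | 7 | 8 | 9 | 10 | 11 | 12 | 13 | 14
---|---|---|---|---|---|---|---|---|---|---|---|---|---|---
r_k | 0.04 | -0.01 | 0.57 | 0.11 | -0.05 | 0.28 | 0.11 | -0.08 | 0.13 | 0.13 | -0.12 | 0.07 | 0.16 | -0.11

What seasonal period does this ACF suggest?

The largest autocorrelation is r_3 = 0.57, with a weaker echo at lag 6 (0.28); the remaining lags stay at or below 0.16.
The dominant spike at lag 3 indicates a seasonal period of 3.

3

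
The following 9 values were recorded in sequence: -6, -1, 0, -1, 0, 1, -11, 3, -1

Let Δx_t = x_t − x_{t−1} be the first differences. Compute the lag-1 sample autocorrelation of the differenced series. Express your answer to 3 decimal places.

First differences Δx: 5, 1, -1, 1, 1, -12, 14, -4
Mean of differences = 0.6250
Numerator Σ(Δx_t−Δx̄)(Δx_{t+1}−Δx̄) = -234.8906
Denominator Σ(Δx_t−Δx̄)² = 381.8750
r_1(Δx) = -234.8906 / 381.8750 = -0.615

-0.615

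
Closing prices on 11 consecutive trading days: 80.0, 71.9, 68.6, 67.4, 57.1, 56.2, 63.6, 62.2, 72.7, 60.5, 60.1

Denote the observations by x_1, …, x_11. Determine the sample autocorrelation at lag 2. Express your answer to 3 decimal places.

0.044

Mean x̄ = (80.0 + 71.9 + 68.6 + 67.4 + 57.1 + 56.2 + 63.6 + 62.2 + 72.7 + 60.5 + 60.1)/11 = 65.4818
Numerator Σ_{t=1}^{9}(x_t−x̄)(x_{t+2}−x̄) = 23.7948
Denominator Σ(x_t−x̄)² = 541.9764
r_2 = 23.7948 / 541.9764 = 0.044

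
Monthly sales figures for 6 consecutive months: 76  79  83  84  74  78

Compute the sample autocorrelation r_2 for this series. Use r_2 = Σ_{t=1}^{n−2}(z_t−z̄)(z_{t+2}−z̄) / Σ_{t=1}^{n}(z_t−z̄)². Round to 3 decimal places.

Mean z̄ = (76 + 79 + 83 + 84 + 74 + 78)/6 = 79.0000
Deviations from mean: -3.0000, 0.0000, 4.0000, 5.0000, -5.0000, -1.0000
Σ(z_t−z̄)(z_{t+2}−z̄) = (-12.0000) + (0.0000) + (-20.0000) + (-5.0000) = -37.0000
Denominator Σ(z_t−z̄)² = 76.0000
r_2 = -37.0000 / 76.0000 = -0.487

-0.487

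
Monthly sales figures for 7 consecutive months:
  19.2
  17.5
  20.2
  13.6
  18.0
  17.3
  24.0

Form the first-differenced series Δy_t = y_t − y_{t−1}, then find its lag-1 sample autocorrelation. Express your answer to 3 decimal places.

-0.521

First differences Δy: -1.7, 2.7, -6.6, 4.4, -0.7, 6.7
Mean of differences = 0.8000
Numerator Σ(Δy_t−Δȳ)(Δy_{t+1}−Δȳ) = -59.7000
Denominator Σ(Δy_t−Δȳ)² = 114.6400
r_1(Δy) = -59.7000 / 114.6400 = -0.521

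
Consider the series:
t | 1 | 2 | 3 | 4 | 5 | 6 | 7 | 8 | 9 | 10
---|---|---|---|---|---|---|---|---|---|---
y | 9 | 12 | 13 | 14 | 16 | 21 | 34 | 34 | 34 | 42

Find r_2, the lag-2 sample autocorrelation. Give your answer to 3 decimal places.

Mean ȳ = (9 + 12 + 13 + 14 + 16 + 21 + 34 + 34 + 34 + 42)/10 = 22.9000
Numerator Σ_{t=1}^{8}(y_t−ȳ)(y_{t+2}−ȳ) = 557.3800
Denominator Σ(y_t−ȳ)² = 1274.9000
r_2 = 557.3800 / 1274.9000 = 0.437

0.437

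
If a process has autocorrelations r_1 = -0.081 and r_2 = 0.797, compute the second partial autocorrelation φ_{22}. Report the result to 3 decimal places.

0.796

φ_{22} = (r_2 − r_1²) / (1 − r_1²)
r_1² = (-0.081)² = 0.006561
Numerator = 0.797 − 0.0066 = 0.7904; denominator = 1 − 0.0066 = 0.9934
φ_{22} = 0.7904 / 0.9934 = 0.796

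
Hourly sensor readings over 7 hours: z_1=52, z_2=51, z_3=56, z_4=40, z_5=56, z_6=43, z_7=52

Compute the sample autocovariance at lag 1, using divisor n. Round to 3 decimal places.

-24.000

Mean z̄ = (52 + 51 + 56 + 40 + 56 + 43 + 52)/7 = 50.0000
Deviations: 2.0000, 1.0000, 6.0000, -10.0000, 6.0000, -7.0000, 2.0000
Σ_{t=1}^{6}(z_t−z̄)(z_{t+1}−z̄) = -168.0000
γ_1 = -168.0000 / 7 = -24.000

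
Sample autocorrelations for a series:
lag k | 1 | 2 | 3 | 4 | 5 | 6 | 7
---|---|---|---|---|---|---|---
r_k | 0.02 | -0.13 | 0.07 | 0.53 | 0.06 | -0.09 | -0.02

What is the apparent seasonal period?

4

The largest autocorrelation is r_4 = 0.53; the remaining lags stay at or below 0.07.
The dominant spike at lag 4 indicates a seasonal period of 4.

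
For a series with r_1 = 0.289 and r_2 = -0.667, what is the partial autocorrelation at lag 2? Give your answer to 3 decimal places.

-0.819

φ_{22} = (r_2 − r_1²) / (1 − r_1²)
r_1² = (0.289)² = 0.083521
Numerator = -0.667 − 0.0835 = -0.7505; denominator = 1 − 0.0835 = 0.9165
φ_{22} = -0.7505 / 0.9165 = -0.819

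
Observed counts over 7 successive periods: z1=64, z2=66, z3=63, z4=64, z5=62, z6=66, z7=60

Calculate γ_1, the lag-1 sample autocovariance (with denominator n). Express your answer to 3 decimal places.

Mean z̄ = (64 + 66 + 63 + 64 + 62 + 66 + 60)/7 = 63.5714
Deviations: 0.4286, 2.4286, -0.5714, 0.4286, -1.5714, 2.4286, -3.5714
Σ_{t=1}^{6}(z_t−z̄)(z_{t+1}−z̄) = -13.7551
γ_1 = -13.7551 / 7 = -1.965

-1.965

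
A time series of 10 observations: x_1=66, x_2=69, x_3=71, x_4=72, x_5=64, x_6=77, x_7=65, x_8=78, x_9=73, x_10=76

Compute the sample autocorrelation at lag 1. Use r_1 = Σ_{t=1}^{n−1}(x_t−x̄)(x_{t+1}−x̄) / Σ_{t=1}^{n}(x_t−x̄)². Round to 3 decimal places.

Mean x̄ = (66 + 69 + 71 + 72 + 64 + 77 + 65 + 78 + 73 + 76)/10 = 71.1000
Numerator Σ_{t=1}^{9}(x_t−x̄)(x_{t+1}−x̄) = -93.1100
Denominator Σ(x_t−x̄)² = 228.9000
r_1 = -93.1100 / 228.9000 = -0.407

-0.407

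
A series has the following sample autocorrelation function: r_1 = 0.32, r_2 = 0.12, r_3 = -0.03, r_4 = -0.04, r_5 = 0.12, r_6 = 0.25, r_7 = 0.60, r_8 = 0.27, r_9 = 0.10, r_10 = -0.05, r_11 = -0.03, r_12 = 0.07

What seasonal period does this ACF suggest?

The largest autocorrelation is r_7 = 0.60; the remaining lags stay at or below 0.32. The elevated value at lag 1 (0.32), dropping to 0.12 at lag 2, reflects decaying short-term dependence rather than seasonality.
The dominant spike at lag 7 indicates a seasonal period of 7.

7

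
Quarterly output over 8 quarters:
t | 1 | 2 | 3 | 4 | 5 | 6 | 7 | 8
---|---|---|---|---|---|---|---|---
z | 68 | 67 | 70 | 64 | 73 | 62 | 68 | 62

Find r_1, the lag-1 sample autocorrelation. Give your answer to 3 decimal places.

Mean z̄ = (68 + 67 + 70 + 64 + 73 + 62 + 68 + 62)/8 = 66.7500
Numerator Σ_{t=1}^{7}(z_t−z̄)(z_{t+1}−z̄) = -66.5625
Denominator Σ(z_t−z̄)² = 105.5000
r_1 = -66.5625 / 105.5000 = -0.631

-0.631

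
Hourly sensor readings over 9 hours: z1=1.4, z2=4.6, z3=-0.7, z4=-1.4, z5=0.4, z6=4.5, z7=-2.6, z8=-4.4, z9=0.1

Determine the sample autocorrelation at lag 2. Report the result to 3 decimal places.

Mean z̄ = (1.4 + 4.6 − 0.7 − 1.4 + 0.4 + 4.5 − 2.6 − 4.4 + 0.1)/9 = 0.2111
Σ(z_t−z̄)(z_{t+2}−z̄) = (-1.0832) + (-7.0710) + (-0.1721) + (-6.9099) + (-0.5310) + (-19.7765) + (0.3123) = -35.2314
Denominator Σ(z_t−z̄)² = 71.7089
r_2 = -35.2314 / 71.7089 = -0.491

-0.491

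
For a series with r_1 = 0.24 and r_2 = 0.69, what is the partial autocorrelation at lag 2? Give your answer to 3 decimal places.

0.671

φ_{22} = (r_2 − r_1²) / (1 − r_1²)
r_1² = (0.24)² = 0.0576
Numerator = 0.69 − 0.0576 = 0.6324; denominator = 1 − 0.0576 = 0.9424
φ_{22} = 0.6324 / 0.9424 = 0.671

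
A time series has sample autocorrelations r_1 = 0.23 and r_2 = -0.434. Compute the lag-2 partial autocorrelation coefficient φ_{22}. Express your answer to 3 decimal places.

φ_{22} = (r_2 − r_1²) / (1 − r_1²)
r_1² = (0.23)² = 0.0529
Numerator = -0.434 − 0.0529 = -0.4869; denominator = 1 − 0.0529 = 0.9471
φ_{22} = -0.4869 / 0.9471 = -0.514

-0.514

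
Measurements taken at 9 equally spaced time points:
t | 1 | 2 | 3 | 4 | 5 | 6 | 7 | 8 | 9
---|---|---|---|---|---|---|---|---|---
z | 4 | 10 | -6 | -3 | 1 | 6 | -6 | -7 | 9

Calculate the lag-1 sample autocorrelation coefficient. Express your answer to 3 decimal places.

Mean z̄ = (4 + 10 − 6 − 3 + 1 + 6 − 6 − 7 + 9)/9 = 0.8889
Numerator Σ_{t=1}^{8}(z_t−z̄)(z_{t+1}−z̄) = -52.3457
Denominator Σ(z_t−z̄)² = 356.8889
r_1 = -52.3457 / 356.8889 = -0.147

-0.147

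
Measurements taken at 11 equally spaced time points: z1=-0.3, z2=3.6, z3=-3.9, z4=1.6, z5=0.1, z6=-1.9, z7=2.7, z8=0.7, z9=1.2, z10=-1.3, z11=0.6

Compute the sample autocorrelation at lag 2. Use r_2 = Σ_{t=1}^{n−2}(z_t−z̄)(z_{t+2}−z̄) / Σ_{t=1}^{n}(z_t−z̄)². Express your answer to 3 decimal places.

Mean z̄ = (-0.3 + 3.6 − 3.9 + 1.6 + 0.1 − 1.9 + 2.7 + 0.7 + 1.2 − 1.3 + 0.6)/11 = 0.2818
Numerator Σ_{t=1}^{9}(z_t−z̄)(z_{t+2}−z̄) = 5.1902
Denominator Σ(z_t−z̄)² = 44.8364
r_2 = 5.1902 / 44.8364 = 0.116

0.116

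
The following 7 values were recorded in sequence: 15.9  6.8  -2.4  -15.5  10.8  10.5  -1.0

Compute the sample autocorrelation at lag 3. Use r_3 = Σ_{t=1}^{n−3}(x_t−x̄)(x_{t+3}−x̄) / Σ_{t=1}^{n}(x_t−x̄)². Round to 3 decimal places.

Mean x̄ = (15.9 + 6.8 − 2.4 − 15.5 + 10.8 + 10.5 − 1.0)/7 = 3.5857
Numerator Σ_{t=1}^{4}(x_t−x̄)(x_{t+3}−x̄) = -165.7035
Denominator Σ(x_t−x̄)² = 682.9486
r_3 = -165.7035 / 682.9486 = -0.243

-0.243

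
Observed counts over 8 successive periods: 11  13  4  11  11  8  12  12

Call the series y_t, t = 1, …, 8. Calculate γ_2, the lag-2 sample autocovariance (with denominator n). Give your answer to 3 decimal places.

Mean ȳ = (11 + 13 + 4 + 11 + 11 + 8 + 12 + 12)/8 = 10.2500
Deviations: 0.7500, 2.7500, -6.2500, 0.7500, 0.7500, -2.2500, 1.7500, 1.7500
Σ_{t=1}^{6}(y_t−ȳ)(y_{t+2}−ȳ) = -11.6250
γ_2 = -11.6250 / 8 = -1.453

-1.453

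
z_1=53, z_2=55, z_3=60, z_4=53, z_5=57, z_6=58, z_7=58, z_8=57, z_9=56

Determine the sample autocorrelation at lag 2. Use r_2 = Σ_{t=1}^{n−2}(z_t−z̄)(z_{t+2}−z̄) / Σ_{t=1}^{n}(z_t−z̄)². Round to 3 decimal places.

Mean z̄ = (53 + 55 + 60 + 53 + 57 + 58 + 58 + 57 + 56)/9 = 56.3333
Σ(z_t−z̄)(z_{t+2}−z̄) = (-12.2222) + (4.4444) + (2.4444) + (-5.5556) + (1.1111) + (1.1111) + (-0.5556) = -9.2222
Denominator Σ(z_t−z̄)² = 44.0000
r_2 = -9.2222 / 44.0000 = -0.210

-0.210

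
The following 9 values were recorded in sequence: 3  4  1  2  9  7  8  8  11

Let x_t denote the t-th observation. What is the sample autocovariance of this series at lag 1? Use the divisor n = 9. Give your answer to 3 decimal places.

4.739

Mean x̄ = (3 + 4 + 1 + 2 + 9 + 7 + 8 + 8 + 11)/9 = 5.8889
Σ_{t=1}^{8}(x_t−x̄)(x_{t+1}−x̄) = 42.6543
γ_1 = 42.6543 / 9 = 4.739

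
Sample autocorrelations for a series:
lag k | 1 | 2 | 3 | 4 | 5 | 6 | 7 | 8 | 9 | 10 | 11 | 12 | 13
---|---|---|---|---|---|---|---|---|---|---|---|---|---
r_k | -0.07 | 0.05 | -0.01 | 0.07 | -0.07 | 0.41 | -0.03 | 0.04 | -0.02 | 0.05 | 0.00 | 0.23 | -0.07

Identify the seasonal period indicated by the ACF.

The largest autocorrelation is r_6 = 0.41, with a weaker echo at lag 12 (0.23); the remaining lags stay at or below 0.07.
The dominant spike at lag 6 indicates a seasonal period of 6.

6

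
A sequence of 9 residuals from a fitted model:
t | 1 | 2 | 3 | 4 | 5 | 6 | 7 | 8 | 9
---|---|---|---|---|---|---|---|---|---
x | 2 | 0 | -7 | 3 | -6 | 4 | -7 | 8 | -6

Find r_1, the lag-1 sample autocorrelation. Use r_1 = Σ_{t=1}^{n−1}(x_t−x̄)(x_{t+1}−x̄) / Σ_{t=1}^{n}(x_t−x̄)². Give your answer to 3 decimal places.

Mean x̄ = (2 + 0 − 7 + 3 − 6 + 4 − 7 + 8 − 6)/9 = -1.0000
Numerator Σ_{t=1}^{8}(x_t−x̄)(x_{t+1}−x̄) = -201.0000
Denominator Σ(x_t−x̄)² = 254.0000
r_1 = -201.0000 / 254.0000 = -0.791

-0.791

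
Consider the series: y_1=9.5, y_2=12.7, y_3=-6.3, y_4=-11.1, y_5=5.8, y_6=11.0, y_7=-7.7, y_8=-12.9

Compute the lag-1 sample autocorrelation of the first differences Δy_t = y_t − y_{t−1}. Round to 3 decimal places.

-0.038

First differences Δy: 3.2, -19.0, -4.8, 16.9, 5.2, -18.7, -5.2
Mean of differences = -3.2000
Numerator Σ(Δy_t−Δȳ)(Δy_{t+1}−Δȳ) = -38.3600
Denominator Σ(Δy_t−Δȳ)² = 1011.9800
r_1(Δy) = -38.3600 / 1011.9800 = -0.038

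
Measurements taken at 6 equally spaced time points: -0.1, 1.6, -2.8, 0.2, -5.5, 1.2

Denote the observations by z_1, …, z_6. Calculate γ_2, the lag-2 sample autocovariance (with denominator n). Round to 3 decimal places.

Mean z̄ = (-0.1 + 1.6 − 2.8 + 0.2 − 5.5 + 1.2)/6 = -0.9000
Σ_{t=1}^{4}(z_t−z̄)(z_{t+2}−z̄) = 12.2800
γ_2 = 12.2800 / 6 = 2.047

2.047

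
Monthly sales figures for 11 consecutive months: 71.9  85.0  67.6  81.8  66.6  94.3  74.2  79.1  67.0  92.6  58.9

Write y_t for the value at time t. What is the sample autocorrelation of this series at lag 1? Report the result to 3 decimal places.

-0.695

Mean ȳ = (71.9 + 85.0 + 67.6 + 81.8 + 66.6 + 94.3 + 74.2 + 79.1 + 67.0 + 92.6 + 58.9)/11 = 76.2727
Numerator Σ_{t=1}^{10}(y_t−ȳ)(y_{t+1}−ȳ) = -894.1144
Denominator Σ(y_t−ȳ)² = 1286.2618
r_1 = -894.1144 / 1286.2618 = -0.695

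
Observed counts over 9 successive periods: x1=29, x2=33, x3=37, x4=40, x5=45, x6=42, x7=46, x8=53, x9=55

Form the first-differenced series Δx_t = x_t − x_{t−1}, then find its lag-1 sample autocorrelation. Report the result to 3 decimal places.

-0.295

First differences Δx: 4, 4, 3, 5, -3, 4, 7, 2
Mean of differences = 3.2500
Numerator Σ(Δx_t−Δx̄)(Δx_{t+1}−Δx̄) = -17.5625
Denominator Σ(Δx_t−Δx̄)² = 59.5000
r_1(Δx) = -17.5625 / 59.5000 = -0.295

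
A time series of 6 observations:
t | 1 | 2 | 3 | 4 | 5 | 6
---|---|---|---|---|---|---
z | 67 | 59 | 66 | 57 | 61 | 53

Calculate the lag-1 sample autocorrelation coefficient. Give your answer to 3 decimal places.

-0.298

Mean z̄ = (67 + 59 + 66 + 57 + 61 + 53)/6 = 60.5000
Numerator Σ_{t=1}^{5}(z_t−z̄)(z_{t+1}−z̄) = -42.7500
Denominator Σ(z_t−z̄)² = 143.5000
r_1 = -42.7500 / 143.5000 = -0.298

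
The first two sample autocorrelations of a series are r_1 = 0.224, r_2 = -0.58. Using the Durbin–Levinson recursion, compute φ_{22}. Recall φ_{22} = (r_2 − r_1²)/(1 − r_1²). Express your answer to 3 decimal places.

-0.663

φ_{22} = (r_2 − r_1²) / (1 − r_1²)
r_1² = (0.224)² = 0.050176
Numerator = -0.58 − 0.0502 = -0.6302; denominator = 1 − 0.0502 = 0.9498
φ_{22} = -0.6302 / 0.9498 = -0.663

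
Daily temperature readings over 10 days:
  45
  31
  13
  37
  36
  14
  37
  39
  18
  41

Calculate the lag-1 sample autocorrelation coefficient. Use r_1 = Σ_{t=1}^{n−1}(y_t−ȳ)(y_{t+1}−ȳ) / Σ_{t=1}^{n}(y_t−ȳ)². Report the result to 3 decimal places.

Mean ȳ = (45 + 31 + 13 + 37 + 36 + 14 + 37 + 39 + 18 + 41)/10 = 31.1000
Numerator Σ_{t=1}^{9}(y_t−ȳ)(y_{t+1}−ȳ) = -448.7100
Denominator Σ(y_t−ȳ)² = 1238.9000
r_1 = -448.7100 / 1238.9000 = -0.362

-0.362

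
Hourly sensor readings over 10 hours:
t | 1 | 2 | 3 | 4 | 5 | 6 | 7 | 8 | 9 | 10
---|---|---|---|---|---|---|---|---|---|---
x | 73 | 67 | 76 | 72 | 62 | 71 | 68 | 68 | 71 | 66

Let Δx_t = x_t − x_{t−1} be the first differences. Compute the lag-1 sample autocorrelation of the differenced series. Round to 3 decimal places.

First differences Δx: -6, 9, -4, -10, 9, -3, 0, 3, -5
Mean of differences = -0.7778
Numerator Σ(Δx_t−Δx̄)(Δx_{t+1}−Δx̄) = -179.4938
Denominator Σ(Δx_t−Δx̄)² = 351.5556
r_1(Δx) = -179.4938 / 351.5556 = -0.511

-0.511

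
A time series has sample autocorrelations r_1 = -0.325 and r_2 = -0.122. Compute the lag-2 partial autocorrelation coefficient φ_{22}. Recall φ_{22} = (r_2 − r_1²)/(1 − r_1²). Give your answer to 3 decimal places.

φ_{22} = (r_2 − r_1²) / (1 − r_1²)
r_1² = (-0.325)² = 0.105625
Numerator = -0.122 − 0.1056 = -0.2276; denominator = 1 − 0.1056 = 0.8944
φ_{22} = -0.2276 / 0.8944 = -0.255

-0.255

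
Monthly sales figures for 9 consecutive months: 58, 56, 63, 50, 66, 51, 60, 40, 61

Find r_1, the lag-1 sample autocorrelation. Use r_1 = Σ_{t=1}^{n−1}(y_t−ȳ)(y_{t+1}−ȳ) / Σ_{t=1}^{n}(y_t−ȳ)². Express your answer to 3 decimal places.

-0.617

Mean ȳ = (58 + 56 + 63 + 50 + 66 + 51 + 60 + 40 + 61)/9 = 56.1111
Numerator Σ_{t=1}^{8}(y_t−ȳ)(y_{t+1}−ȳ) = -315.3457
Denominator Σ(y_t−ȳ)² = 510.8889
r_1 = -315.3457 / 510.8889 = -0.617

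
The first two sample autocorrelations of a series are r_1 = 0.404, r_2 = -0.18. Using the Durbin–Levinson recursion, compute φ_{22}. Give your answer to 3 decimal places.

-0.410

φ_{22} = (r_2 − r_1²) / (1 − r_1²)
r_1² = (0.404)² = 0.163216
Numerator = -0.18 − 0.1632 = -0.3432; denominator = 1 − 0.1632 = 0.8368
φ_{22} = -0.3432 / 0.8368 = -0.410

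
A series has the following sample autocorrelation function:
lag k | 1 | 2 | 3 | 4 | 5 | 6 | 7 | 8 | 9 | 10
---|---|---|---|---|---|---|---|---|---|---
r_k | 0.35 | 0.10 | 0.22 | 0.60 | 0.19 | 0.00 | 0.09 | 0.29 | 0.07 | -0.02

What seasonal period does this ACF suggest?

4

The largest autocorrelation is r_4 = 0.60; the remaining lags stay at or below 0.35. The elevated value at lag 1 (0.35), dropping to 0.10 at lag 2, reflects decaying short-term dependence rather than seasonality.
The dominant spike at lag 4 indicates a seasonal period of 4.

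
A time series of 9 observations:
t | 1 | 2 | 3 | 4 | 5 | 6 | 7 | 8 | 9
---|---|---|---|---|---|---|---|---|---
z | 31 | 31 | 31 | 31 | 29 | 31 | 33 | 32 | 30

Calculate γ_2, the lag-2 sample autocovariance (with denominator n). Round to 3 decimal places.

-0.667

Mean z̄ = (31 + 31 + 31 + 31 + 29 + 31 + 33 + 32 + 30)/9 = 31.0000
Σ_{t=1}^{7}(z_t−z̄)(z_{t+2}−z̄) = -6.0000
γ_2 = -6.0000 / 9 = -0.667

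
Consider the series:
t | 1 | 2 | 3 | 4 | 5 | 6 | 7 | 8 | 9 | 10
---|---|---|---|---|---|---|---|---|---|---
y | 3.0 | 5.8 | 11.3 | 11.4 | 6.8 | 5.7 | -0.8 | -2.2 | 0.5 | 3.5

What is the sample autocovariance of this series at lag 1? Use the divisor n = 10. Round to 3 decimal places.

13.239

Mean ȳ = (3.0 + 5.8 + 11.3 + 11.4 + 6.8 + 5.7 − 0.8 − 2.2 + 0.5 + 3.5)/10 = 4.5000
Σ_{t=1}^{9}(y_t−ȳ)(y_{t+1}−ȳ) = 132.3900
γ_1 = 132.3900 / 10 = 13.239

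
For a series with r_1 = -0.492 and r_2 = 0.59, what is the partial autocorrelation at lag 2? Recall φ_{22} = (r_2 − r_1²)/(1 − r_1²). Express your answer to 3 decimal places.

0.459

φ_{22} = (r_2 − r_1²) / (1 − r_1²)
r_1² = (-0.492)² = 0.242064
Numerator = 0.59 − 0.2421 = 0.3479; denominator = 1 − 0.2421 = 0.7579
φ_{22} = 0.3479 / 0.7579 = 0.459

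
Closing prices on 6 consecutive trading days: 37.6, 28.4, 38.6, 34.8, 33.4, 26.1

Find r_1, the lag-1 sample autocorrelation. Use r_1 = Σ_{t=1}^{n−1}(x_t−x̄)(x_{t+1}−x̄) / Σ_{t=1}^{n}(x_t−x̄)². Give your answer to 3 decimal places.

Mean x̄ = (37.6 + 28.4 + 38.6 + 34.8 + 33.4 + 26.1)/6 = 33.1500
Deviations from mean: 4.4500, -4.7500, 5.4500, 1.6500, 0.2500, -7.0500
Σ(x_t−x̄)(x_{t+1}−x̄) = (-21.1375) + (-25.8875) + (8.9925) + (0.4125) + (-1.7625) = -39.3825
Denominator Σ(x_t−x̄)² = 124.5550
r_1 = -39.3825 / 124.5550 = -0.316

-0.316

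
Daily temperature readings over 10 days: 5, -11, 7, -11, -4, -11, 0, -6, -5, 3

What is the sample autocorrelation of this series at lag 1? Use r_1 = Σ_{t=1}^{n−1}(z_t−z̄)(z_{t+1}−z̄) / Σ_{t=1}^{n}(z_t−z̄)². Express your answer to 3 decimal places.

Mean z̄ = (5 − 11 + 7 − 11 − 4 − 11 + 0 − 6 − 5 + 3)/10 = -3.3000
Numerator Σ_{t=1}^{9}(z_t−z̄)(z_{t+1}−z̄) = -252.1900
Denominator Σ(z_t−z̄)² = 414.1000
r_1 = -252.1900 / 414.1000 = -0.609

-0.609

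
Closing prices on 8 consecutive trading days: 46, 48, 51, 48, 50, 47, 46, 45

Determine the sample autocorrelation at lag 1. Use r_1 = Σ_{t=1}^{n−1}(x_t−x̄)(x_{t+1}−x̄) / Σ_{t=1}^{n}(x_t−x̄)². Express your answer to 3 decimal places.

Mean x̄ = (46 + 48 + 51 + 48 + 50 + 47 + 46 + 45)/8 = 47.6250
Deviations from mean: -1.6250, 0.3750, 3.3750, 0.3750, 2.3750, -0.6250, -1.6250, -2.6250
Σ(x_t−x̄)(x_{t+1}−x̄) = (-0.6094) + (1.2656) + (1.2656) + (0.8906) + (-1.4844) + (1.0156) + (4.2656) = 6.6094
Denominator Σ(x_t−x̄)² = 29.8750
r_1 = 6.6094 / 29.8750 = 0.221

0.221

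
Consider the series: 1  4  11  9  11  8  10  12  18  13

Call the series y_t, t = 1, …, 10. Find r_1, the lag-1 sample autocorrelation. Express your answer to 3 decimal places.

0.424

Mean ȳ = (1 + 4 + 11 + 9 + 11 + 8 + 10 + 12 + 18 + 13)/10 = 9.7000
Numerator Σ_{t=1}^{9}(y_t−ȳ)(y_{t+1}−ȳ) = 84.8100
Denominator Σ(y_t−ȳ)² = 200.1000
r_1 = 84.8100 / 200.1000 = 0.424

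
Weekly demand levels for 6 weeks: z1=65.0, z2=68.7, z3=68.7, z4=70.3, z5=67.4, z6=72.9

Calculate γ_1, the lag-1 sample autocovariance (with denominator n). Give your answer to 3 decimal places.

Mean z̄ = (65.0 + 68.7 + 68.7 + 70.3 + 67.4 + 72.9)/6 = 68.8333
Σ_{t=1}^{5}(z_t−z̄)(z_{t+1}−z̄) = -7.5978
γ_1 = -7.5978 / 6 = -1.266

-1.266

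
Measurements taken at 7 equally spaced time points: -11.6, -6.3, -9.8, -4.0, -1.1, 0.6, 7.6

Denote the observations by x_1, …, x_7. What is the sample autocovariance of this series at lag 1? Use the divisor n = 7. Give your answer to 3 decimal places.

Mean x̄ = (-11.6 − 6.3 − 9.8 − 4.0 − 1.1 + 0.6 + 7.6)/7 = -3.5143
Σ_{t=1}^{6}(x_t−x̄)(x_{t+1}−x̄) = 97.5755
γ_1 = 97.5755 / 7 = 13.939

13.939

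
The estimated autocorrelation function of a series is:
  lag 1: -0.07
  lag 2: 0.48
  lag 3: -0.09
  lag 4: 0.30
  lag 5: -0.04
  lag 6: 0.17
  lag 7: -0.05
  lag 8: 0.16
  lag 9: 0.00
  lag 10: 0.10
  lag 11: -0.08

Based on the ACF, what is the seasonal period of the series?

2

The largest autocorrelation is r_2 = 0.48, with weaker echoes at lags 4 (0.30), 6 (0.17) and 8 (0.16); the remaining lags stay at or below 0.10.
The dominant spike at lag 2 indicates a seasonal period of 2.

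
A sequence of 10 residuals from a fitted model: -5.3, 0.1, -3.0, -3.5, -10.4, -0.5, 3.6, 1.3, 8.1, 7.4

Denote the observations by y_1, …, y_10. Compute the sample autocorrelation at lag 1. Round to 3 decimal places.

0.423

Mean ȳ = (-5.3 + 0.1 − 3.0 − 3.5 − 10.4 − 0.5 + 3.6 + 1.3 + 8.1 + 7.4)/10 = -0.2200
Numerator Σ_{t=1}^{9}(y_t−ȳ)(y_{t+1}−ȳ) = 123.6256
Denominator Σ(y_t−ȳ)² = 292.2960
r_1 = 123.6256 / 292.2960 = 0.423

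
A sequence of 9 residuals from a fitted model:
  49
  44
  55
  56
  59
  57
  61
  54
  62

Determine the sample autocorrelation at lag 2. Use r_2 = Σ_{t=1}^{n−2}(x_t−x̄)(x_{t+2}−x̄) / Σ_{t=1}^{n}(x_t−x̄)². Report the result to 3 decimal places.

Mean x̄ = (49 + 44 + 55 + 56 + 59 + 57 + 61 + 54 + 62)/9 = 55.2222
Σ(x_t−x̄)(x_{t+2}−x̄) = (1.3827) + (-8.7284) + (-0.8395) + (1.3827) + (21.8272) + (-2.1728) + (39.1605) = 52.0123
Denominator Σ(x_t−x̄)² = 263.5556
r_2 = 52.0123 / 263.5556 = 0.197

0.197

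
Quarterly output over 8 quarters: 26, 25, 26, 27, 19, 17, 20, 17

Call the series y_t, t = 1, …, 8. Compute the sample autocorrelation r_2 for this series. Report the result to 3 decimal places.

Mean ȳ = (26 + 25 + 26 + 27 + 19 + 17 + 20 + 17)/8 = 22.1250
Deviations from mean: 3.8750, 2.8750, 3.8750, 4.8750, -3.1250, -5.1250, -2.1250, -5.1250
Numerator Σ_{t=1}^{6}(y_t−ȳ)(y_{t+2}−ȳ) = 24.8438
Denominator Σ(y_t−ȳ)² = 128.8750
r_2 = 24.8438 / 128.8750 = 0.193

0.193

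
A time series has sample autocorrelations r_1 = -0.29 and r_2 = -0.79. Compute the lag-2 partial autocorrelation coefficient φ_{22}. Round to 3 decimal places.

φ_{22} = (r_2 − r_1²) / (1 − r_1²)
r_1² = (-0.29)² = 0.0841
Numerator = -0.79 − 0.0841 = -0.8741; denominator = 1 − 0.0841 = 0.9159
φ_{22} = -0.8741 / 0.9159 = -0.954

-0.954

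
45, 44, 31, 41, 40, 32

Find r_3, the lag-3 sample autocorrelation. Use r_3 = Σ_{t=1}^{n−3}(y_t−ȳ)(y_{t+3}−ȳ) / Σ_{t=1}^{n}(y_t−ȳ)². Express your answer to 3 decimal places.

0.408

Mean ȳ = (45 + 44 + 31 + 41 + 40 + 32)/6 = 38.8333
Numerator Σ_{t=1}^{3}(y_t−ȳ)(y_{t+3}−ȳ) = 72.9167
Denominator Σ(y_t−ȳ)² = 178.8333
r_3 = 72.9167 / 178.8333 = 0.408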